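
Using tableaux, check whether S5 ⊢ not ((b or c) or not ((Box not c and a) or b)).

Not valid

Tableau for the negation (b or c) or not ((Box not c and a) or b):
1. (b or c) or not ((Box not c and a) or b), w0
2. not ((Box not c and a) or b), w0
3. not (Box not c and a), w0
4. not b, w0
5. not a, w0
Accessibility: w0Rw0
The negation has an open branch (countermodel exists).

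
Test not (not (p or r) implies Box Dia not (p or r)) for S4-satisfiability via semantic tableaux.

Satisfiable

1. not (not (p or r) implies Box Dia not (p or r)), u
2. not (p or r), u
3. not Box Dia not (p or r), u
4. not p, u
5. not r, u
6. not Dia not (p or r), v
7. p or r, v
8. r, v
Accessibility: uRu, uRv, vRv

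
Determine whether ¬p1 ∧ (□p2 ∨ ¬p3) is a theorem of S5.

Tableau for the negation ¬(¬p1 ∧ (□p2 ∨ ¬p3)):
1. ¬(¬p1 ∧ (□p2 ∨ ¬p3)), w0
2. ¬(□p2 ∨ ¬p3), w0
3. ¬□p2, w0
4. p3, w0
5. ¬p2, w1
Accessibility: w0Rw0, w0Rw1, w1Rw0, w1Rw1
The negation has an open branch (countermodel exists).

No, not valid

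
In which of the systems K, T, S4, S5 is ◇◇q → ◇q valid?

S4, S5

T-tableau for the negation ¬(◇◇q → ◇q):
1. ¬(◇◇q → ◇q), u
2. ◇◇q, u   [¬→-rule on 1]
3. ¬◇q, u   [¬→-rule on 1]
4. ¬q, u   [¬◇-rule on 3 via uRu]
5. ◇q, v   [◇-rule on 2: fresh world v, uRv]
6. ¬q, v   [¬◇-rule on 3 via uRv]
7. q, w   [◇-rule on 5: fresh world w, vRw]
Accessibility: uRu, uRv, vRv, vRw, wRw
Complete open branch: countermodel on a T-frame, so not valid in T, nor in K (the same frame is also a K-frame).
S4-tableau for the negation ¬(◇◇q → ◇q):
1. ¬(◇◇q → ◇q), u
2. ◇◇q, u   [¬→-rule on 1]
3. ¬◇q, u   [¬→-rule on 1]
4. ¬q, u   [¬◇-rule on 3 via uRu]
5. ◇q, v   [◇-rule on 2: fresh world v, uRv]
6. ¬q, v   [¬◇-rule on 3 via uRv]
7. q, w   [◇-rule on 5: fresh world w, vRw]
8. ¬q, w   [¬◇-rule on 3 via uRw]
Accessibility: uRu, uRv, uRw, vRv, vRw, wRw
Branch closes: q and ¬q both at w.
Every branch closes (one shown): valid in S4, hence also in S5 (every theorem of S4 is a theorem of S5).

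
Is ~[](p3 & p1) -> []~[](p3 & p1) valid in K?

No, not valid

Tableau for the negation ~(~[](p3 & p1) -> []~[](p3 & p1)):
1. ~(~[](p3 & p1) -> []~[](p3 & p1)), 0
2. ~[](p3 & p1), 0
3. ~[]~[](p3 & p1), 0
4. ~(p3 & p1), 1
5. ~p1, 1
6. [](p3 & p1), 2
Accessibility: 0R1, 0R2
The negation has an open branch (countermodel exists).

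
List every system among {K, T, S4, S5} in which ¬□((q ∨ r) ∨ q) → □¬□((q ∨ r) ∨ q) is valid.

S5

S4-tableau for the negation ¬(¬□((q ∨ r) ∨ q) → □¬□((q ∨ r) ∨ q)):
1. ¬(¬□((q ∨ r) ∨ q) → □¬□((q ∨ r) ∨ q)), u
2. ¬□((q ∨ r) ∨ q), u   [¬→-rule on 1]
3. ¬□¬□((q ∨ r) ∨ q), u   [¬→-rule on 1]
4. ¬((q ∨ r) ∨ q), v   [¬□-rule on 2: fresh world v, uRv]
5. ¬(q ∨ r), v   [¬∨-rule on 4]
6. ¬q, v   [¬∨-rule on 4]
7. ¬r, v   [¬∨-rule on 5]
8. □((q ∨ r) ∨ q), w   [¬□-rule on 3: fresh world w, uRw]
9. (q ∨ r) ∨ q, w   [□-rule on 8 via wRw]
10. q, w   [∨-rule on 9 (branches; this branch)]
Accessibility: uRu, uRv, uRw, vRv, wRw
Complete open branch: countermodel on an S4-frame, so not valid in S4, nor in K, T (the same frame is also a K-frame and a T-frame).
S5-tableau for the negation ¬(¬□((q ∨ r) ∨ q) → □¬□((q ∨ r) ∨ q)):
1. ¬(¬□((q ∨ r) ∨ q) → □¬□((q ∨ r) ∨ q)), u
2. ¬□((q ∨ r) ∨ q), u   [¬→-rule on 1]
3. ¬□¬□((q ∨ r) ∨ q), u   [¬→-rule on 1]
4. ¬((q ∨ r) ∨ q), v   [¬□-rule on 2: fresh world v, uRv]
5. ¬(q ∨ r), v   [¬∨-rule on 4]
6. ¬q, v   [¬∨-rule on 4]
7. ¬r, v   [¬∨-rule on 5]
8. □((q ∨ r) ∨ q), w   [¬□-rule on 3: fresh world w, uRw]
9. (q ∨ r) ∨ q, u   [□-rule on 8 via wRu]
10. (q ∨ r) ∨ q, v   [□-rule on 8 via wRv]
11. (q ∨ r) ∨ q, w   [□-rule on 8 via wRw]
12. q ∨ r, u   [∨-rule on 9 (branches; this branch)]
13. q ∨ r, v   [∨-rule on 10 (branches; this branch)]
14. q, w   [∨-rule on 11 (branches; this branch)]
15. r, u   [∨-rule on 12 (branches; this branch)]
16. r, v   [∨-rule on 13 (branches; this branch)]
Accessibility: uRu, uRv, uRw, vRu, vRv, vRw, wRu, wRv, wRw
Branch closes: r and ¬r both at v.
Every branch closes (one shown): valid in S5.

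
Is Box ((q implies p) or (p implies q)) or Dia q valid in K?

Tableau for the negation not (Box ((q implies p) or (p implies q)) or Dia q):
1. not (Box ((q implies p) or (p implies q)) or Dia q), u
2. not Box ((q implies p) or (p implies q)), u   [neg-or-rule on 1]
3. not Dia q, u   [neg-or-rule on 1]
4. not ((q implies p) or (p implies q)), v   [neg-Box-rule on 2: fresh world v, uRv]
5. not (q implies p), v   [neg-or-rule on 4]
6. not (p implies q), v   [neg-or-rule on 4]
7. q, v   [neg-implies-rule on 5]
8. not p, v   [neg-implies-rule on 5]
9. p, v   [neg-implies-rule on 6]
10. not q, v   [neg-implies-rule on 6]
Accessibility: uRv
Branch closes: p and not p both at v.
All branches of the negation close; one closing branch shown above.

Yes, valid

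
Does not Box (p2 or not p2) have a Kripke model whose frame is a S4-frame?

1. not Box (p2 or not p2), 0
2. not (p2 or not p2), 1   [neg-Box-rule on 1: fresh world 1, 0R1]
3. not p2, 1   [neg-or-rule on 2]
4. p2, 1   [neg-or-rule on 2]
Accessibility: 0R0, 0R1, 1R1
Branch closes: p2 and not p2 both at 1.
Every branch closes; the branch above is one of them.

No, unsatisfiable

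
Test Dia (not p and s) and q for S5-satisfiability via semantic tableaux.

Satisfiable

1. Dia (not p and s) and q, 0
2. Dia (not p and s), 0
3. q, 0
4. not p and s, 1
5. not p, 1
6. s, 1
Accessibility: 0R0, 0R1, 1R0, 1R1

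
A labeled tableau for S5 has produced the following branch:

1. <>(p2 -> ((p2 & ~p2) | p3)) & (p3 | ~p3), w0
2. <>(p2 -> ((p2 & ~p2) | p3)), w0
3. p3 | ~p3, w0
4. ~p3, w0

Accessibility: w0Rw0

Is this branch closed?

There is no literal clash: for every atom and world, at most one sign appears.

Open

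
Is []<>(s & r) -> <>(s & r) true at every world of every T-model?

Valid

Tableau for the negation ~([]<>(s & r) -> <>(s & r)):
1. ~([]<>(s & r) -> <>(s & r)), 0
2. []<>(s & r), 0   [~->-rule on 1]
3. ~<>(s & r), 0   [~->-rule on 1]
4. <>(s & r), 0   [[]-rule on 2 via 0R0]
5. ~(s & r), 0   [~<>-rule on 3 via 0R0]
6. ~r, 0   [~&-rule on 5 (branches; this branch)]
7. s & r, 1   [<>-rule on 4: fresh world 1, 0R1]
8. s, 1   [&-rule on 7]
9. r, 1   [&-rule on 7]
10. <>(s & r), 1   [[]-rule on 2 via 0R1]
11. ~(s & r), 1   [~<>-rule on 3 via 0R1]
12. ~r, 1   [~&-rule on 11 (branches; this branch)]
Accessibility: 0R0, 0R1, 1R1
Branch closes: r and ~r both at 1.
All branches of the negation close; one closing branch shown above.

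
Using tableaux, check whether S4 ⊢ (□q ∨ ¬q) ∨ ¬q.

Tableau for the negation ¬((□q ∨ ¬q) ∨ ¬q):
1. ¬((□q ∨ ¬q) ∨ ¬q), u
2. ¬(□q ∨ ¬q), u
3. q, u
4. ¬□q, u
5. ¬q, v
Accessibility: uRu, uRv, vRv
The negation has an open branch (countermodel exists).

Not valid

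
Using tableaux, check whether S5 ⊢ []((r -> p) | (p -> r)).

Valid in S5

Tableau for the negation ~[]((r -> p) | (p -> r)):
1. ~[]((r -> p) | (p -> r)), u
2. ~((r -> p) | (p -> r)), v
3. ~(r -> p), v
4. ~(p -> r), v
5. r, v
6. ~p, v
7. p, v
8. ~r, v
Accessibility: uRu, uRv, vRu, vRv
Branch closes: p and ~p both at v.
Every branch of the negation's tableau closes; the branch above is one of them.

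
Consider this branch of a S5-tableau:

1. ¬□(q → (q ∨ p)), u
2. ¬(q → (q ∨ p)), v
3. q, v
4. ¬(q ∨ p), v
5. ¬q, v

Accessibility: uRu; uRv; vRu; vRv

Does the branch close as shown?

Both q and ¬q appear at v.

Closed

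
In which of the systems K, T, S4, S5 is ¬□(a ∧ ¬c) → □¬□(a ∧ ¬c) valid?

S5

S4-tableau for the negation ¬(¬□(a ∧ ¬c) → □¬□(a ∧ ¬c)):
1. ¬(¬□(a ∧ ¬c) → □¬□(a ∧ ¬c)), u
2. ¬□(a ∧ ¬c), u
3. ¬□¬□(a ∧ ¬c), u
4. ¬(a ∧ ¬c), v
5. c, v
6. □(a ∧ ¬c), w
7. a ∧ ¬c, w
8. a, w
9. ¬c, w
Accessibility: uRu, uRv, uRw, vRv, wRw
Complete open branch: countermodel on an S4-frame, so not valid in S4, nor in K, T (the same frame is also a K-frame and a T-frame).
S5-tableau for the negation ¬(¬□(a ∧ ¬c) → □¬□(a ∧ ¬c)):
1. ¬(¬□(a ∧ ¬c) → □¬□(a ∧ ¬c)), u
2. ¬□(a ∧ ¬c), u
3. ¬□¬□(a ∧ ¬c), u
4. ¬(a ∧ ¬c), v
5. c, v
6. □(a ∧ ¬c), w
7. a ∧ ¬c, u
8. a, u
9. ¬c, u
10. a ∧ ¬c, v
11. a, v
12. ¬c, v
Accessibility: uRu, uRv, uRw, vRu, vRv, vRw, wRu, wRv, wRw
Branch closes: c and ¬c both at v.
Every branch closes (one shown): valid in S5.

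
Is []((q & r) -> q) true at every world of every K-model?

Valid in K

Tableau for the negation ~[]((q & r) -> q):
1. ~[]((q & r) -> q), 0
2. ~((q & r) -> q), 1
3. q & r, 1
4. ~q, 1
5. q, 1
6. r, 1
Accessibility: 0R1
Branch closes: q and ~q both at 1.
Every branch of the negation's tableau closes; the branch above is one of them.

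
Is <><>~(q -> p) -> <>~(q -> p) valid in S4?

Valid

Tableau for the negation ~(<><>~(q -> p) -> <>~(q -> p)):
1. ~(<><>~(q -> p) -> <>~(q -> p)), w0
2. <><>~(q -> p), w0
3. ~<>~(q -> p), w0
4. q -> p, w0
5. p, w0
6. <>~(q -> p), w1
7. q -> p, w1
8. p, w1
9. ~(q -> p), w2
10. q, w2
11. ~p, w2
12. q -> p, w2
13. p, w2
Accessibility: w0Rw0, w0Rw1, w0Rw2, w1Rw1, w1Rw2, w2Rw2
Branch closes: p and ~p both at w2.
Every branch of the negation's tableau closes; the branch above is one of them.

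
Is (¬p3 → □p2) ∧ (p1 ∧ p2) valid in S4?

Tableau for the negation ¬((¬p3 → □p2) ∧ (p1 ∧ p2)):
1. ¬((¬p3 → □p2) ∧ (p1 ∧ p2)), u
2. ¬(p1 ∧ p2), u
3. ¬p2, u
Accessibility: uRu
The negation has an open branch (countermodel exists).

No, not valid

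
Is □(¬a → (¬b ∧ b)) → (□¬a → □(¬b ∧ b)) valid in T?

Tableau for the negation ¬(□(¬a → (¬b ∧ b)) → (□¬a → □(¬b ∧ b))):
1. ¬(□(¬a → (¬b ∧ b)) → (□¬a → □(¬b ∧ b))), 0
2. □(¬a → (¬b ∧ b)), 0
3. ¬(□¬a → □(¬b ∧ b)), 0
4. □¬a, 0
5. ¬□(¬b ∧ b), 0
6. ¬a → (¬b ∧ b), 0
7. ¬a, 0
8. ¬b ∧ b, 0
9. ¬b, 0
10. b, 0
Accessibility: 0R0
Branch closes: b and ¬b both at 0.
All branches of the negation close; one closing branch shown above.

Valid in T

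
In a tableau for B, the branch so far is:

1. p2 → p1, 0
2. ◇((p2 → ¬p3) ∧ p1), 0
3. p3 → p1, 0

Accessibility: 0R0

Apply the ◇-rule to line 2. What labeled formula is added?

a fresh world 1 with 0R1, and (p2 → ¬p3) ∧ p1 at 1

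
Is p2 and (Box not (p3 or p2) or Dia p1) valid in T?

Tableau for the negation not (p2 and (Box not (p3 or p2) or Dia p1)):
1. not (p2 and (Box not (p3 or p2) or Dia p1)), 0
2. not (Box not (p3 or p2) or Dia p1), 0
3. not Box not (p3 or p2), 0
4. not Dia p1, 0
5. not p1, 0
6. p3 or p2, 1
7. not p1, 1
8. p2, 1
Accessibility: 0R0, 0R1, 1R1
The negation has an open branch (countermodel exists).

No, not valid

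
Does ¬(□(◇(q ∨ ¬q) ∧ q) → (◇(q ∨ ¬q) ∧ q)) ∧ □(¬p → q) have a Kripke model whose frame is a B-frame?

Unsatisfiable (every branch closes)

1. ¬(□(◇(q ∨ ¬q) ∧ q) → (◇(q ∨ ¬q) ∧ q)) ∧ □(¬p → q), w0
2. ¬(□(◇(q ∨ ¬q) ∧ q) → (◇(q ∨ ¬q) ∧ q)), w0
3. □(¬p → q), w0
4. □(◇(q ∨ ¬q) ∧ q), w0
5. ¬(◇(q ∨ ¬q) ∧ q), w0
6. ¬p → q, w0
7. ◇(q ∨ ¬q) ∧ q, w0
8. ◇(q ∨ ¬q), w0
9. q, w0
10. ¬◇(q ∨ ¬q), w0
11. ¬(q ∨ ¬q), w0
12. ¬q, w0
Accessibility: w0Rw0
Branch closes: q and ¬q both at w0.
(One branch shown.) All branches close.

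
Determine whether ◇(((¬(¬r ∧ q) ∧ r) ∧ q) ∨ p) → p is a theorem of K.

Invalid (countermodel exists)

Tableau for the negation ¬(◇(((¬(¬r ∧ q) ∧ r) ∧ q) ∨ p) → p):
1. ¬(◇(((¬(¬r ∧ q) ∧ r) ∧ q) ∨ p) → p), 0
2. ◇(((¬(¬r ∧ q) ∧ r) ∧ q) ∨ p), 0
3. ¬p, 0
4. ((¬(¬r ∧ q) ∧ r) ∧ q) ∨ p, 1
5. p, 1
Accessibility: 0R1
The negation has an open branch (countermodel exists).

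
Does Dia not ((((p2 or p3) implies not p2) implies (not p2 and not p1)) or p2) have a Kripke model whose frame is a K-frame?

Yes, satisfiable

1. Dia not ((((p2 or p3) implies not p2) implies (not p2 and not p1)) or p2), w0
2. not ((((p2 or p3) implies not p2) implies (not p2 and not p1)) or p2), w1   [Dia-rule on 1: fresh world w1, w0Rw1]
3. not (((p2 or p3) implies not p2) implies (not p2 and not p1)), w1   [neg-or-rule on 2]
4. not p2, w1   [neg-or-rule on 2]
5. (p2 or p3) implies not p2, w1   [neg-implies-rule on 3]
6. not (not p2 and not p1), w1   [neg-implies-rule on 3]
7. p1, w1   [neg-and-rule on 6 (branches; this branch)]
Accessibility: w0Rw1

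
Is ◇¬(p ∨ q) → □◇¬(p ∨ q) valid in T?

Tableau for the negation ¬(◇¬(p ∨ q) → □◇¬(p ∨ q)):
1. ¬(◇¬(p ∨ q) → □◇¬(p ∨ q)), w0
2. ◇¬(p ∨ q), w0   [¬→-rule on 1]
3. ¬□◇¬(p ∨ q), w0   [¬→-rule on 1]
4. ¬(p ∨ q), w1   [◇-rule on 2: fresh world w1, w0Rw1]
5. ¬p, w1   [¬∨-rule on 4]
6. ¬q, w1   [¬∨-rule on 4]
7. ¬◇¬(p ∨ q), w2   [¬□-rule on 3: fresh world w2, w0Rw2]
8. p ∨ q, w2   [¬◇-rule on 7 via w2Rw2]
9. q, w2   [∨-rule on 8 (branches; this branch)]
Accessibility: w0Rw0, w0Rw1, w0Rw2, w1Rw1, w2Rw2
The negation has an open branch (countermodel exists).

No, not valid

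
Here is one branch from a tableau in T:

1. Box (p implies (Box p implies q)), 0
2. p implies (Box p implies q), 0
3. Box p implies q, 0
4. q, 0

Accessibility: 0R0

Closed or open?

Not closed

No atom appears with both signs at the same world.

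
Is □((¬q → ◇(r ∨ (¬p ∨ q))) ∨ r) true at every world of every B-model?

Tableau for the negation ¬□((¬q → ◇(r ∨ (¬p ∨ q))) ∨ r):
1. ¬□((¬q → ◇(r ∨ (¬p ∨ q))) ∨ r), 0
2. ¬((¬q → ◇(r ∨ (¬p ∨ q))) ∨ r), 1   [¬□-rule on 1: fresh world 1, 0R1]
3. ¬(¬q → ◇(r ∨ (¬p ∨ q))), 1   [¬∨-rule on 2]
4. ¬r, 1   [¬∨-rule on 2]
5. ¬q, 1   [¬→-rule on 3]
6. ¬◇(r ∨ (¬p ∨ q)), 1   [¬→-rule on 3]
7. ¬(r ∨ (¬p ∨ q)), 0   [¬◇-rule on 6 via 1R0]
8. ¬r, 0   [¬∨-rule on 7]
9. ¬(¬p ∨ q), 0   [¬∨-rule on 7]
10. p, 0   [¬∨-rule on 9]
11. ¬q, 0   [¬∨-rule on 9]
12. ¬(r ∨ (¬p ∨ q)), 1   [¬◇-rule on 6 via 1R1]
13. ¬(¬p ∨ q), 1   [¬∨-rule on 12]
14. p, 1   [¬∨-rule on 13]
Accessibility: 0R0, 0R1, 1R0, 1R1
The negation has an open branch (countermodel exists).

Not valid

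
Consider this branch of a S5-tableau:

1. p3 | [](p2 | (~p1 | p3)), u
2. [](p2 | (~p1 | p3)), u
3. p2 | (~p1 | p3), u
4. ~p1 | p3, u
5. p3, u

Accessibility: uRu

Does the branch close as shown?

There is no literal clash: for every atom and world, at most one sign appears.

No, open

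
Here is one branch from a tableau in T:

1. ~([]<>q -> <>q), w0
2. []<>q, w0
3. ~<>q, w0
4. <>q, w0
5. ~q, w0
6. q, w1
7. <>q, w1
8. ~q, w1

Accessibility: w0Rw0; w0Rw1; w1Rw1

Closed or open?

Both q and ~q appear at w1.

Yes, closed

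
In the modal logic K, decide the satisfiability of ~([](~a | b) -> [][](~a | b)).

Satisfiable

1. ~([](~a | b) -> [][](~a | b)), w0
2. [](~a | b), w0
3. ~[][](~a | b), w0
4. ~[](~a | b), w1
5. ~a | b, w1
6. b, w1
7. ~(~a | b), w2
8. a, w2
9. ~b, w2
Accessibility: w0Rw1, w1Rw2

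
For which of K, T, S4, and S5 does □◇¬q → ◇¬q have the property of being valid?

K-tableau for the negation ¬(□◇¬q → ◇¬q):
1. ¬(□◇¬q → ◇¬q), w0
2. □◇¬q, w0
3. ¬◇¬q, w0
Complete open branch: countermodel on a K-frame, so not valid in K.
T-tableau for the negation ¬(□◇¬q → ◇¬q):
1. ¬(□◇¬q → ◇¬q), w0
2. □◇¬q, w0
3. ¬◇¬q, w0
4. ◇¬q, w0
5. q, w0
6. ¬q, w1
7. ◇¬q, w1
8. q, w1
Accessibility: w0Rw0, w0Rw1, w1Rw1
Branch closes: q and ¬q both at w1.
Every branch closes (one shown): valid in T, hence also in S4, S5 (every theorem of T is a theorem of S4 and S5).

T, S4, S5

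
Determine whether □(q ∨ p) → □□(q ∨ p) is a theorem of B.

No, not valid

Tableau for the negation ¬(□(q ∨ p) → □□(q ∨ p)):
1. ¬(□(q ∨ p) → □□(q ∨ p)), w0
2. □(q ∨ p), w0
3. ¬□□(q ∨ p), w0
4. q ∨ p, w0
5. p, w0
6. ¬□(q ∨ p), w1
7. q ∨ p, w1
8. p, w1
9. ¬(q ∨ p), w2
10. ¬q, w2
11. ¬p, w2
Accessibility: w0Rw0, w0Rw1, w1Rw0, w1Rw1, w1Rw2, w2Rw1, w2Rw2
The negation has an open branch (countermodel exists).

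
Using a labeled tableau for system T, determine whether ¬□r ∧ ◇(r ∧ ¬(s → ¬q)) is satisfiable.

Satisfiable (open branch found)

1. ¬□r ∧ ◇(r ∧ ¬(s → ¬q)), w0
2. ¬□r, w0   [∧-rule on 1]
3. ◇(r ∧ ¬(s → ¬q)), w0   [∧-rule on 1]
4. ¬r, w1   [¬□-rule on 2: fresh world w1, w0Rw1]
5. r ∧ ¬(s → ¬q), w2   [◇-rule on 3: fresh world w2, w0Rw2]
6. r, w2   [∧-rule on 5]
7. ¬(s → ¬q), w2   [∧-rule on 5]
8. s, w2   [¬→-rule on 7]
9. q, w2   [¬→-rule on 7]
Accessibility: w0Rw0, w0Rw1, w0Rw2, w1Rw1, w2Rw2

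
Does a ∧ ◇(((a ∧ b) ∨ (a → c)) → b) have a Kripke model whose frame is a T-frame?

1. a ∧ ◇(((a ∧ b) ∨ (a → c)) → b), 0
2. a, 0   [∧-rule on 1]
3. ◇(((a ∧ b) ∨ (a → c)) → b), 0   [∧-rule on 1]
4. ((a ∧ b) ∨ (a → c)) → b, 1   [◇-rule on 3: fresh world 1, 0R1]
5. b, 1   [→-rule on 4 (branches; this branch)]
Accessibility: 0R0, 0R1, 1R1

Satisfiable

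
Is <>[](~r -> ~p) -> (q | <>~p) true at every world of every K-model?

Tableau for the negation ~(<>[](~r -> ~p) -> (q | <>~p)):
1. ~(<>[](~r -> ~p) -> (q | <>~p)), u
2. <>[](~r -> ~p), u
3. ~(q | <>~p), u
4. ~q, u
5. ~<>~p, u
6. [](~r -> ~p), v
7. p, v
Accessibility: uRv
The negation has an open branch (countermodel exists).

Not valid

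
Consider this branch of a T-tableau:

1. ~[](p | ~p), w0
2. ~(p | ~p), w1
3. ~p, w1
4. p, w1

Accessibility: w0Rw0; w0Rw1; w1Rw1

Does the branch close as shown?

Both p and ~p appear at w1.

Closed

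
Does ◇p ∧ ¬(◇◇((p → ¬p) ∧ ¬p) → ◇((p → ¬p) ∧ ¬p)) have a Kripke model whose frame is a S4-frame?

1. ◇p ∧ ¬(◇◇((p → ¬p) ∧ ¬p) → ◇((p → ¬p) ∧ ¬p)), u
2. ◇p, u
3. ¬(◇◇((p → ¬p) ∧ ¬p) → ◇((p → ¬p) ∧ ¬p)), u
4. ◇◇((p → ¬p) ∧ ¬p), u
5. ¬◇((p → ¬p) ∧ ¬p), u
6. ¬((p → ¬p) ∧ ¬p), u
7. ¬(p → ¬p), u
8. p, u
9. p, v
10. ¬((p → ¬p) ∧ ¬p), v
11. ¬(p → ¬p), v
12. ◇((p → ¬p) ∧ ¬p), w
13. ¬((p → ¬p) ∧ ¬p), w
14. ¬(p → ¬p), w
15. p, w
16. (p → ¬p) ∧ ¬p, x
17. p → ¬p, x
18. ¬p, x
19. ¬((p → ¬p) ∧ ¬p), x
20. ¬(p → ¬p), x
21. p, x
Accessibility: uRu, uRv, uRw, uRx, vRv, wRw, wRx, xRx
Branch closes: p and ¬p both at x.
All branches of the tableau close; one closing branch shown above.

Unsatisfiable (every branch closes)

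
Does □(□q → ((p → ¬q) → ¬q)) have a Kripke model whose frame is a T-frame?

Satisfiable

1. □(□q → ((p → ¬q) → ¬q)), 0
2. □q → ((p → ¬q) → ¬q), 0   [□-rule on 1 via 0R0]
3. (p → ¬q) → ¬q, 0   [→-rule on 2 (branches; this branch)]
4. ¬q, 0   [→-rule on 3 (branches; this branch)]
Accessibility: 0R0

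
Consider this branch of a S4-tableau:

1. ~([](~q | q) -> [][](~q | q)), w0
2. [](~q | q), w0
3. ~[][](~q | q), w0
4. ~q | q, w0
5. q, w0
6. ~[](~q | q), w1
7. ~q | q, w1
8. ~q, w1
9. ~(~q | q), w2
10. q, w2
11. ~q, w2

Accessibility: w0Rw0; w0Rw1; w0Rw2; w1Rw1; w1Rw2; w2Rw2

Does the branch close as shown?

Both q and ~q appear at w2.

Yes, closed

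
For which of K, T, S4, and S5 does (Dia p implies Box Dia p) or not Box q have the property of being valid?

S5

S4-tableau for the negation not ((Dia p implies Box Dia p) or not Box q):
1. not ((Dia p implies Box Dia p) or not Box q), u
2. not (Dia p implies Box Dia p), u
3. Box q, u
4. Dia p, u
5. not Box Dia p, u
6. q, u
7. p, v
8. q, v
9. not Dia p, w
10. q, w
11. not p, w
Accessibility: uRu, uRv, uRw, vRv, wRw
Complete open branch: countermodel on an S4-frame, so not valid in S4, nor in K, T (the same frame is also a K-frame and a T-frame).
S5-tableau for the negation not ((Dia p implies Box Dia p) or not Box q):
1. not ((Dia p implies Box Dia p) or not Box q), u
2. not (Dia p implies Box Dia p), u
3. Box q, u
4. Dia p, u
5. not Box Dia p, u
6. q, u
7. p, v
8. q, v
9. not Dia p, w
10. q, w
11. not p, u
12. not p, v
Accessibility: uRu, uRv, uRw, vRu, vRv, vRw, wRu, wRv, wRw
Branch closes: p and not p both at v.
Every branch closes (one shown): valid in S5.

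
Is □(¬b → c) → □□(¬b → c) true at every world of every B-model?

No, not valid

Tableau for the negation ¬(□(¬b → c) → □□(¬b → c)):
1. ¬(□(¬b → c) → □□(¬b → c)), u
2. □(¬b → c), u
3. ¬□□(¬b → c), u
4. ¬b → c, u
5. c, u
6. ¬□(¬b → c), v
7. ¬b → c, v
8. c, v
9. ¬(¬b → c), w
10. ¬b, w
11. ¬c, w
Accessibility: uRu, uRv, vRu, vRv, vRw, wRv, wRw
The negation has an open branch (countermodel exists).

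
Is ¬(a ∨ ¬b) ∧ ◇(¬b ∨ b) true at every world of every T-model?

Tableau for the negation ¬(¬(a ∨ ¬b) ∧ ◇(¬b ∨ b)):
1. ¬(¬(a ∨ ¬b) ∧ ◇(¬b ∨ b)), u
2. a ∨ ¬b, u
3. ¬b, u
Accessibility: uRu
The negation has an open branch (countermodel exists).

No, not valid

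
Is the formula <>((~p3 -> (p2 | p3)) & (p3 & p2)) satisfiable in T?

Yes, satisfiable

1. <>((~p3 -> (p2 | p3)) & (p3 & p2)), w0
2. (~p3 -> (p2 | p3)) & (p3 & p2), w1
3. ~p3 -> (p2 | p3), w1
4. p3 & p2, w1
5. p3, w1
6. p2, w1
7. p2 | p3, w1
Accessibility: w0Rw0, w0Rw1, w1Rw1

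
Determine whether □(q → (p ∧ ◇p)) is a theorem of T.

Tableau for the negation ¬□(q → (p ∧ ◇p)):
1. ¬□(q → (p ∧ ◇p)), 0
2. ¬(q → (p ∧ ◇p)), 1
3. q, 1
4. ¬(p ∧ ◇p), 1
5. ¬◇p, 1
6. ¬p, 1
Accessibility: 0R0, 0R1, 1R1
The negation has an open branch (countermodel exists).

No, not valid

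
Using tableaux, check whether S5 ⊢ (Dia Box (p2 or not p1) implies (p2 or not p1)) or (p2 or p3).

Valid in S5

Tableau for the negation not ((Dia Box (p2 or not p1) implies (p2 or not p1)) or (p2 or p3)):
1. not ((Dia Box (p2 or not p1) implies (p2 or not p1)) or (p2 or p3)), 0
2. not (Dia Box (p2 or not p1) implies (p2 or not p1)), 0
3. not (p2 or p3), 0
4. Dia Box (p2 or not p1), 0
5. not (p2 or not p1), 0
6. not p2, 0
7. not p3, 0
8. p1, 0
9. Box (p2 or not p1), 1
10. p2 or not p1, 0
11. p2 or not p1, 1
12. not p1, 0
Accessibility: 0R0, 0R1, 1R0, 1R1
Branch closes: p1 and not p1 both at 0.
All branches of the negation close; one closing branch shown above.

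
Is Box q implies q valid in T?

Valid

Tableau for the negation not (Box q implies q):
1. not (Box q implies q), w0
2. Box q, w0
3. not q, w0
4. q, w0
Accessibility: w0Rw0
Branch closes: q and not q both at w0.
All branches of the negation close; one closing branch shown above.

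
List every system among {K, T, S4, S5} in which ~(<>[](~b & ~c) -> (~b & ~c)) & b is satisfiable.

K, T, S4

S4-tableau for the formula:
1. ~(<>[](~b & ~c) -> (~b & ~c)) & b, w0
2. ~(<>[](~b & ~c) -> (~b & ~c)), w0
3. b, w0
4. <>[](~b & ~c), w0
5. ~(~b & ~c), w0
6. c, w0
7. [](~b & ~c), w1
8. ~b & ~c, w1
9. ~b, w1
10. ~c, w1
Accessibility: w0Rw0, w0Rw1, w1Rw1
Complete open branch: satisfiable in S4, hence also in K, T (this S4-model is also a K-model and a T-model).
S5-tableau for the formula:
1. ~(<>[](~b & ~c) -> (~b & ~c)) & b, w0
2. ~(<>[](~b & ~c) -> (~b & ~c)), w0
3. b, w0
4. <>[](~b & ~c), w0
5. ~(~b & ~c), w0
6. c, w0
7. [](~b & ~c), w1
8. ~b & ~c, w0
9. ~b, w0
10. ~c, w0
Accessibility: w0Rw0, w0Rw1, w1Rw0, w1Rw1
Branch closes: b and ~b both at w0.
Every branch closes (one shown): unsatisfiable in S5.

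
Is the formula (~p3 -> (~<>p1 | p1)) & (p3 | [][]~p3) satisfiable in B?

Satisfiable

1. (~p3 -> (~<>p1 | p1)) & (p3 | [][]~p3), w0
2. ~p3 -> (~<>p1 | p1), w0
3. p3 | [][]~p3, w0
4. ~<>p1 | p1, w0
5. [][]~p3, w0
6. []~p3, w0
7. ~p3, w0
8. p1, w0
Accessibility: w0Rw0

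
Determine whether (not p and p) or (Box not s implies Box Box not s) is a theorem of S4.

Valid in S4

Tableau for the negation not ((not p and p) or (Box not s implies Box Box not s)):
1. not ((not p and p) or (Box not s implies Box Box not s)), u
2. not (not p and p), u
3. not (Box not s implies Box Box not s), u
4. Box not s, u
5. not Box Box not s, u
6. not s, u
7. not p, u
8. not Box not s, v
9. not s, v
10. s, w
11. not s, w
Accessibility: uRu, uRv, uRw, vRv, vRw, wRw
Branch closes: s and not s both at w.
All branches of the negation close; one closing branch shown above.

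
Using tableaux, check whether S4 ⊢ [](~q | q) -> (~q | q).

Yes, valid

Tableau for the negation ~([](~q | q) -> (~q | q)):
1. ~([](~q | q) -> (~q | q)), u
2. [](~q | q), u
3. ~(~q | q), u
4. q, u
5. ~q, u
Accessibility: uRu
Branch closes: q and ~q both at u.
Every branch of the negation's tableau closes; the branch above is one of them.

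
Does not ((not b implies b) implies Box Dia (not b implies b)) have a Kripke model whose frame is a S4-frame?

1. not ((not b implies b) implies Box Dia (not b implies b)), u
2. not b implies b, u
3. not Box Dia (not b implies b), u
4. b, u
5. not Dia (not b implies b), v
6. not (not b implies b), v
7. not b, v
Accessibility: uRu, uRv, vRv

Satisfiable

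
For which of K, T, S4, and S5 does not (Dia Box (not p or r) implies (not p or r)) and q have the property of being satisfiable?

K, T, S4

S4-tableau for the formula:
1. not (Dia Box (not p or r) implies (not p or r)) and q, 0
2. not (Dia Box (not p or r) implies (not p or r)), 0
3. q, 0
4. Dia Box (not p or r), 0
5. not (not p or r), 0
6. p, 0
7. not r, 0
8. Box (not p or r), 1
9. not p or r, 1
10. r, 1
Accessibility: 0R0, 0R1, 1R1
Complete open branch: satisfiable in S4, hence also in K, T (this S4-model is also a K-model and a T-model).
S5-tableau for the formula:
1. not (Dia Box (not p or r) implies (not p or r)) and q, 0
2. not (Dia Box (not p or r) implies (not p or r)), 0
3. q, 0
4. Dia Box (not p or r), 0
5. not (not p or r), 0
6. p, 0
7. not r, 0
8. Box (not p or r), 1
9. not p or r, 0
10. not p or r, 1
11. r, 0
Accessibility: 0R0, 0R1, 1R0, 1R1
Branch closes: r and not r both at 0.
Every branch closes (one shown): unsatisfiable in S5.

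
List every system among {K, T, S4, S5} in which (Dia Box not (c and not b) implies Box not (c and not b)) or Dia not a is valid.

S4-tableau for the negation not ((Dia Box not (c and not b) implies Box not (c and not b)) or Dia not a):
1. not ((Dia Box not (c and not b) implies Box not (c and not b)) or Dia not a), 0
2. not (Dia Box not (c and not b) implies Box not (c and not b)), 0   [neg-or-rule on 1]
3. not Dia not a, 0   [neg-or-rule on 1]
4. Dia Box not (c and not b), 0   [neg-implies-rule on 2]
5. not Box not (c and not b), 0   [neg-implies-rule on 2]
6. a, 0   [neg-Dia-rule on 3 via 0R0]
7. Box not (c and not b), 1   [Dia-rule on 4: fresh world 1, 0R1]
8. a, 1   [neg-Dia-rule on 3 via 0R1]
9. not (c and not b), 1   [Box-rule on 7 via 1R1]
10. b, 1   [neg-and-rule on 9 (branches; this branch)]
11. c and not b, 2   [neg-Box-rule on 5: fresh world 2, 0R2]
12. c, 2   [and-rule on 11]
13. not b, 2   [and-rule on 11]
14. a, 2   [neg-Dia-rule on 3 via 0R2]
Accessibility: 0R0, 0R1, 0R2, 1R1, 2R2
Complete open branch: countermodel on an S4-frame, so not valid in S4, nor in K, T (the same frame is also a K-frame and a T-frame).
S5-tableau for the negation not ((Dia Box not (c and not b) implies Box not (c and not b)) or Dia not a):
1. not ((Dia Box not (c and not b) implies Box not (c and not b)) or Dia not a), 0
2. not (Dia Box not (c and not b) implies Box not (c and not b)), 0   [neg-or-rule on 1]
3. not Dia not a, 0   [neg-or-rule on 1]
4. Dia Box not (c and not b), 0   [neg-implies-rule on 2]
5. not Box not (c and not b), 0   [neg-implies-rule on 2]
6. a, 0   [neg-Dia-rule on 3 via 0R0]
7. Box not (c and not b), 1   [Dia-rule on 4: fresh world 1, 0R1]
8. a, 1   [neg-Dia-rule on 3 via 0R1]
9. not (c and not b), 0   [Box-rule on 7 via 1R0]
10. not (c and not b), 1   [Box-rule on 7 via 1R1]
11. b, 0   [neg-and-rule on 9 (branches; this branch)]
12. b, 1   [neg-and-rule on 10 (branches; this branch)]
13. c and not b, 2   [neg-Box-rule on 5: fresh world 2, 0R2]
14. c, 2   [and-rule on 13]
15. not b, 2   [and-rule on 13]
16. a, 2   [neg-Dia-rule on 3 via 0R2]
17. not (c and not b), 2   [Box-rule on 7 via 1R2]
18. b, 2   [neg-and-rule on 17 (branches; this branch)]
Accessibility: 0R0, 0R1, 0R2, 1R0, 1R1, 1R2, 2R0, 2R1, 2R2
Branch closes: b and not b both at 2.
Every branch closes (one shown): valid in S5.

S5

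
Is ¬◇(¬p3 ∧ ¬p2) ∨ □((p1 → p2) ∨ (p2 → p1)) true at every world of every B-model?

Tableau for the negation ¬(¬◇(¬p3 ∧ ¬p2) ∨ □((p1 → p2) ∨ (p2 → p1))):
1. ¬(¬◇(¬p3 ∧ ¬p2) ∨ □((p1 → p2) ∨ (p2 → p1))), 0
2. ◇(¬p3 ∧ ¬p2), 0
3. ¬□((p1 → p2) ∨ (p2 → p1)), 0
4. ¬p3 ∧ ¬p2, 1
5. ¬p3, 1
6. ¬p2, 1
7. ¬((p1 → p2) ∨ (p2 → p1)), 2
8. ¬(p1 → p2), 2
9. ¬(p2 → p1), 2
10. p1, 2
11. ¬p2, 2
12. p2, 2
13. ¬p1, 2
Accessibility: 0R0, 0R1, 0R2, 1R0, 1R1, 2R0, 2R2
Branch closes: p2 and ¬p2 both at 2.
Every branch of the negation's tableau closes; the branch above is one of them.

Yes, valid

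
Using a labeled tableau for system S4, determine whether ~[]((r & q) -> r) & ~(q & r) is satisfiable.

Unsatisfiable (every branch closes)

1. ~[]((r & q) -> r) & ~(q & r), w0
2. ~[]((r & q) -> r), w0
3. ~(q & r), w0
4. ~r, w0
5. ~((r & q) -> r), w1
6. r & q, w1
7. ~r, w1
8. r, w1
9. q, w1
Accessibility: w0Rw0, w0Rw1, w1Rw1
Branch closes: r and ~r both at w1.
All branches of the tableau close; one closing branch shown above.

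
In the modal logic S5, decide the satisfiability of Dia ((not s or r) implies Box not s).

Yes, satisfiable

1. Dia ((not s or r) implies Box not s), 0
2. (not s or r) implies Box not s, 1   [Dia-rule on 1: fresh world 1, 0R1]
3. Box not s, 1   [implies-rule on 2 (branches; this branch)]
4. not s, 0   [Box-rule on 3 via 1R0]
5. not s, 1   [Box-rule on 3 via 1R1]
Accessibility: 0R0, 0R1, 1R0, 1R1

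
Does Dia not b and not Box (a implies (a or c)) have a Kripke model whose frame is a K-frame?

1. Dia not b and not Box (a implies (a or c)), u
2. Dia not b, u
3. not Box (a implies (a or c)), u
4. not b, v
5. not (a implies (a or c)), w
6. a, w
7. not (a or c), w
8. not a, w
9. not c, w
Accessibility: uRv, uRw
Branch closes: a and not a both at w.
Every branch closes; the branch above is one of them.

No, unsatisfiable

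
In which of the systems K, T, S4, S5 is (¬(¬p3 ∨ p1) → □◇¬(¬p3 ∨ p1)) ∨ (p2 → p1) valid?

S4-tableau for the negation ¬((¬(¬p3 ∨ p1) → □◇¬(¬p3 ∨ p1)) ∨ (p2 → p1)):
1. ¬((¬(¬p3 ∨ p1) → □◇¬(¬p3 ∨ p1)) ∨ (p2 → p1)), u
2. ¬(¬(¬p3 ∨ p1) → □◇¬(¬p3 ∨ p1)), u
3. ¬(p2 → p1), u
4. ¬(¬p3 ∨ p1), u
5. ¬□◇¬(¬p3 ∨ p1), u
6. p2, u
7. ¬p1, u
8. p3, u
9. ¬◇¬(¬p3 ∨ p1), v
10. ¬p3 ∨ p1, v
11. p1, v
Accessibility: uRu, uRv, vRv
Complete open branch: countermodel on an S4-frame, so not valid in S4, nor in K, T (the same frame is also a K-frame and a T-frame).
S5-tableau for the negation ¬((¬(¬p3 ∨ p1) → □◇¬(¬p3 ∨ p1)) ∨ (p2 → p1)):
1. ¬((¬(¬p3 ∨ p1) → □◇¬(¬p3 ∨ p1)) ∨ (p2 → p1)), u
2. ¬(¬(¬p3 ∨ p1) → □◇¬(¬p3 ∨ p1)), u
3. ¬(p2 → p1), u
4. ¬(¬p3 ∨ p1), u
5. ¬□◇¬(¬p3 ∨ p1), u
6. p2, u
7. ¬p1, u
8. p3, u
9. ¬◇¬(¬p3 ∨ p1), v
10. ¬p3 ∨ p1, u
11. ¬p3 ∨ p1, v
12. p1, u
Accessibility: uRu, uRv, vRu, vRv
Branch closes: p1 and ¬p1 both at u.
Every branch closes (one shown): valid in S5.

S5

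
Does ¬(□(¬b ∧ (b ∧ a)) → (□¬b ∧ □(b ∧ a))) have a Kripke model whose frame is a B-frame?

1. ¬(□(¬b ∧ (b ∧ a)) → (□¬b ∧ □(b ∧ a))), 0
2. □(¬b ∧ (b ∧ a)), 0
3. ¬(□¬b ∧ □(b ∧ a)), 0
4. ¬b ∧ (b ∧ a), 0
5. ¬b, 0
6. b ∧ a, 0
7. b, 0
8. a, 0
Accessibility: 0R0
Branch closes: b and ¬b both at 0.
(One branch shown.) All branches close.

Unsatisfiable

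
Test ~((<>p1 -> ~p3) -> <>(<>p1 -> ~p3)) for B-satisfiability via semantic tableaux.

Unsatisfiable

1. ~((<>p1 -> ~p3) -> <>(<>p1 -> ~p3)), u
2. <>p1 -> ~p3, u
3. ~<>(<>p1 -> ~p3), u
4. ~(<>p1 -> ~p3), u
5. <>p1, u
6. p3, u
7. ~<>p1, u
8. ~p1, u
9. p1, v
10. ~(<>p1 -> ~p3), v
11. <>p1, v
12. p3, v
13. ~p1, v
Accessibility: uRu, uRv, vRu, vRv
Branch closes: p1 and ~p1 both at v.
(One branch shown.) All branches close.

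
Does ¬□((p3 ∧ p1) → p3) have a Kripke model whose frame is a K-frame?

Unsatisfiable

1. ¬□((p3 ∧ p1) → p3), 0
2. ¬((p3 ∧ p1) → p3), 1   [¬□-rule on 1: fresh world 1, 0R1]
3. p3 ∧ p1, 1   [¬→-rule on 2]
4. ¬p3, 1   [¬→-rule on 2]
5. p3, 1   [∧-rule on 3]
6. p1, 1   [∧-rule on 3]
Accessibility: 0R1
Branch closes: p3 and ¬p3 both at 1.
(One branch shown.) All branches close.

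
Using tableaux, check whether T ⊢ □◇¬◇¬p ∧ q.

Tableau for the negation ¬(□◇¬◇¬p ∧ q):
1. ¬(□◇¬◇¬p ∧ q), 0
2. ¬q, 0
Accessibility: 0R0
The negation has an open branch (countermodel exists).

No, not valid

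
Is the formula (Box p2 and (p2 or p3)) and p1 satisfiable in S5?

Yes, satisfiable

1. (Box p2 and (p2 or p3)) and p1, w0
2. Box p2 and (p2 or p3), w0
3. p1, w0
4. Box p2, w0
5. p2 or p3, w0
6. p2, w0
7. p3, w0
Accessibility: w0Rw0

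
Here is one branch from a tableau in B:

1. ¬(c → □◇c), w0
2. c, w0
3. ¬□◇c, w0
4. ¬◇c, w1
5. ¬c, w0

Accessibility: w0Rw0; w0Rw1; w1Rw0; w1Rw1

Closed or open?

Closed

Both c and ¬c appear at w0.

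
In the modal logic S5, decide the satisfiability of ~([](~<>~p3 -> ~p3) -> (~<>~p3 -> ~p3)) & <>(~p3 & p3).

1. ~([](~<>~p3 -> ~p3) -> (~<>~p3 -> ~p3)) & <>(~p3 & p3), u
2. ~([](~<>~p3 -> ~p3) -> (~<>~p3 -> ~p3)), u
3. <>(~p3 & p3), u
4. [](~<>~p3 -> ~p3), u
5. ~(~<>~p3 -> ~p3), u
6. ~<>~p3, u
7. p3, u
8. ~<>~p3 -> ~p3, u
9. <>~p3, u
10. ~p3 & p3, v
11. ~p3, v
12. p3, v
Accessibility: uRu, uRv, vRu, vRv
Branch closes: p3 and ~p3 both at v.
Every branch closes; the branch above is one of them.

Unsatisfiable (every branch closes)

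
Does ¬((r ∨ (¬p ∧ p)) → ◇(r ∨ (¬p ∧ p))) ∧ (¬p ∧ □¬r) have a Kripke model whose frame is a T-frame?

Unsatisfiable

1. ¬((r ∨ (¬p ∧ p)) → ◇(r ∨ (¬p ∧ p))) ∧ (¬p ∧ □¬r), w0
2. ¬((r ∨ (¬p ∧ p)) → ◇(r ∨ (¬p ∧ p))), w0
3. ¬p ∧ □¬r, w0
4. r ∨ (¬p ∧ p), w0
5. ¬◇(r ∨ (¬p ∧ p)), w0
6. ¬p, w0
7. □¬r, w0
8. ¬(r ∨ (¬p ∧ p)), w0
9. ¬r, w0
10. ¬(¬p ∧ p), w0
11. ¬p ∧ p, w0
12. p, w0
Accessibility: w0Rw0
Branch closes: p and ¬p both at w0.
Every branch closes; the branch above is one of them.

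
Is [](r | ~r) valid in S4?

Tableau for the negation ~[](r | ~r):
1. ~[](r | ~r), 0
2. ~(r | ~r), 1   [~[]-rule on 1: fresh world 1, 0R1]
3. ~r, 1   [~|-rule on 2]
4. r, 1   [~|-rule on 2]
Accessibility: 0R0, 0R1, 1R1
Branch closes: r and ~r both at 1.
Every branch of the negation's tableau closes; the branch above is one of them.

Valid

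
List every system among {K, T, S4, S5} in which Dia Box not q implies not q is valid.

S5

S5-tableau for the negation not (Dia Box not q implies not q):
1. not (Dia Box not q implies not q), 0
2. Dia Box not q, 0
3. q, 0
4. Box not q, 1
5. not q, 0
Accessibility: 0R0, 0R1, 1R0, 1R1
Branch closes: q and not q both at 0.
Every branch closes (one shown): valid in S5.
S4-tableau for the negation not (Dia Box not q implies not q):
1. not (Dia Box not q implies not q), 0
2. Dia Box not q, 0
3. q, 0
4. Box not q, 1
5. not q, 1
Accessibility: 0R0, 0R1, 1R1
Complete open branch: countermodel on an S4-frame, so not valid in S4, nor in K, T (the same frame is also a K-frame and a T-frame).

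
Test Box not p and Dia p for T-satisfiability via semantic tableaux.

1. Box not p and Dia p, w0
2. Box not p, w0
3. Dia p, w0
4. not p, w0
5. p, w1
6. not p, w1
Accessibility: w0Rw0, w0Rw1, w1Rw1
Branch closes: p and not p both at w1.
(One branch shown.) All branches close.

Unsatisfiable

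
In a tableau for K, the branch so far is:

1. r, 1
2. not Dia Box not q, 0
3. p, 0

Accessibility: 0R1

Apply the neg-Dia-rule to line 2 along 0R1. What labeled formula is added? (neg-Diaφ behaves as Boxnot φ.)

neg-Diaφ behaves as Boxnot φ: propagate the negated body to each accessible world.

not Box not q, 1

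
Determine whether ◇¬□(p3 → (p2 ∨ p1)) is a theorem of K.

Tableau for the negation ¬◇¬□(p3 → (p2 ∨ p1)):
1. ¬◇¬□(p3 → (p2 ∨ p1)), w0
The negation has an open branch (countermodel exists).

No, not valid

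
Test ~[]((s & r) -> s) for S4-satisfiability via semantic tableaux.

1. ~[]((s & r) -> s), u
2. ~((s & r) -> s), v
3. s & r, v
4. ~s, v
5. s, v
6. r, v
Accessibility: uRu, uRv, vRv
Branch closes: s and ~s both at v.
(One branch shown.) All branches close.

Unsatisfiable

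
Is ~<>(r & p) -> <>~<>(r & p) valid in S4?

Valid

Tableau for the negation ~(~<>(r & p) -> <>~<>(r & p)):
1. ~(~<>(r & p) -> <>~<>(r & p)), 0
2. ~<>(r & p), 0
3. ~<>~<>(r & p), 0
4. ~(r & p), 0
5. <>(r & p), 0
6. ~p, 0
7. r & p, 1
8. r, 1
9. p, 1
10. ~(r & p), 1
11. <>(r & p), 1
12. ~p, 1
Accessibility: 0R0, 0R1, 1R1
Branch closes: p and ~p both at 1.
All branches of the negation close; one closing branch shown above.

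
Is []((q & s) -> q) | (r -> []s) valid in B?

Yes, valid

Tableau for the negation ~([]((q & s) -> q) | (r -> []s)):
1. ~([]((q & s) -> q) | (r -> []s)), 0
2. ~[]((q & s) -> q), 0
3. ~(r -> []s), 0
4. r, 0
5. ~[]s, 0
6. ~((q & s) -> q), 1
7. q & s, 1
8. ~q, 1
9. q, 1
10. s, 1
Accessibility: 0R0, 0R1, 1R0, 1R1
Branch closes: q and ~q both at 1.
Every branch of the negation's tableau closes; the branch above is one of them.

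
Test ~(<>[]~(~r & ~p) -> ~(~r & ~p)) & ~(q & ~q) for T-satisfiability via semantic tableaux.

1. ~(<>[]~(~r & ~p) -> ~(~r & ~p)) & ~(q & ~q), w0
2. ~(<>[]~(~r & ~p) -> ~(~r & ~p)), w0
3. ~(q & ~q), w0
4. <>[]~(~r & ~p), w0
5. ~r & ~p, w0
6. ~r, w0
7. ~p, w0
8. q, w0
9. []~(~r & ~p), w1
10. ~(~r & ~p), w1
11. p, w1
Accessibility: w0Rw0, w0Rw1, w1Rw1

Yes, satisfiable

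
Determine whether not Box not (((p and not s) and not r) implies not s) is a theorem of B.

Yes, valid

Tableau for the negation Box not (((p and not s) and not r) implies not s):
1. Box not (((p and not s) and not r) implies not s), 0
2. not (((p and not s) and not r) implies not s), 0
3. (p and not s) and not r, 0
4. s, 0
5. p and not s, 0
6. not r, 0
7. p, 0
8. not s, 0
Accessibility: 0R0
Branch closes: s and not s both at 0.
Every branch of the negation's tableau closes; the branch above is one of them.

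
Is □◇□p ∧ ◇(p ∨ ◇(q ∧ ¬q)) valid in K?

Tableau for the negation ¬(□◇□p ∧ ◇(p ∨ ◇(q ∧ ¬q))):
1. ¬(□◇□p ∧ ◇(p ∨ ◇(q ∧ ¬q))), 0
2. ¬◇(p ∨ ◇(q ∧ ¬q)), 0   [¬∧-rule on 1 (branches; this branch)]
The negation has an open branch (countermodel exists).

Invalid (countermodel exists)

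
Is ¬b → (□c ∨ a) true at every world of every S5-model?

Tableau for the negation ¬(¬b → (□c ∨ a)):
1. ¬(¬b → (□c ∨ a)), u
2. ¬b, u   [¬→-rule on 1]
3. ¬(□c ∨ a), u   [¬→-rule on 1]
4. ¬□c, u   [¬∨-rule on 3]
5. ¬a, u   [¬∨-rule on 3]
6. ¬c, v   [¬□-rule on 4: fresh world v, uRv]
Accessibility: uRu, uRv, vRu, vRv
The negation has an open branch (countermodel exists).

Invalid (countermodel exists)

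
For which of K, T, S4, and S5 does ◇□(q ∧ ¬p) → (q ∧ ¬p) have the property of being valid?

S4-tableau for the negation ¬(◇□(q ∧ ¬p) → (q ∧ ¬p)):
1. ¬(◇□(q ∧ ¬p) → (q ∧ ¬p)), u
2. ◇□(q ∧ ¬p), u
3. ¬(q ∧ ¬p), u
4. p, u
5. □(q ∧ ¬p), v
6. q ∧ ¬p, v
7. q, v
8. ¬p, v
Accessibility: uRu, uRv, vRv
Complete open branch: countermodel on an S4-frame, so not valid in S4, nor in K, T (the same frame is also a K-frame and a T-frame).
S5-tableau for the negation ¬(◇□(q ∧ ¬p) → (q ∧ ¬p)):
1. ¬(◇□(q ∧ ¬p) → (q ∧ ¬p)), u
2. ◇□(q ∧ ¬p), u
3. ¬(q ∧ ¬p), u
4. p, u
5. □(q ∧ ¬p), v
6. q ∧ ¬p, u
7. q, u
8. ¬p, u
Accessibility: uRu, uRv, vRu, vRv
Branch closes: p and ¬p both at u.
Every branch closes (one shown): valid in S5.

S5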